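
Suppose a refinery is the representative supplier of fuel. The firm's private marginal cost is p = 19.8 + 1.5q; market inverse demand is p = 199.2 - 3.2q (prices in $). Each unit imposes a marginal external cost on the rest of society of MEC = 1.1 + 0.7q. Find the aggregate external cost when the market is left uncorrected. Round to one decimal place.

Market equilibrium (private): 19.8 + 1.5q = 199.2 - 3.2q → q_m = 38.1702.
Total external cost = ∫₀^{q_m} (1.1 + 0.7q) dq = 1.1×38.1702 + ½×0.7×38.1702² = 551.9247.

$551.9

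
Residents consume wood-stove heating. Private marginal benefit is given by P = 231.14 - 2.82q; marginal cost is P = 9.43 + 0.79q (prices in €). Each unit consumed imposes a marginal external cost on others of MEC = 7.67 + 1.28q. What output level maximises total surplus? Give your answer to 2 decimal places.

Social marginal benefit = demand − MEC = 223.47 - 4.10q.
Set SMB = MC: 223.47 - 4.10q = 9.43 + 0.79q → q* = 43.7710.

q* = 43.77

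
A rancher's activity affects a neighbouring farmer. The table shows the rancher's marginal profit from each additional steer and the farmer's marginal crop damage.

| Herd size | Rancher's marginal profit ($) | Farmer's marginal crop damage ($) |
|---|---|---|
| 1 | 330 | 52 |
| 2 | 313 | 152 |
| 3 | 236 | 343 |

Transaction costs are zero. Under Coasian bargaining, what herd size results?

2

Bargaining reaches the level where marginal profit last exceeds marginal crop damage.
That holds through level 2 (313 ≥ 152) but not at 3 (236 < 343).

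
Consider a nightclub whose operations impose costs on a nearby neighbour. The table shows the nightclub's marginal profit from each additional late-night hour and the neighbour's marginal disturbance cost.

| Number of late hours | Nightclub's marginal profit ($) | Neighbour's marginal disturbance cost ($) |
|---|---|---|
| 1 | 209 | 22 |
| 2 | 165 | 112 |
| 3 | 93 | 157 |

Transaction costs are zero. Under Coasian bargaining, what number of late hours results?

Bargaining reaches the level where marginal profit last exceeds marginal disturbance cost.
That holds through level 2 (165 ≥ 112) but not at 3 (93 < 157).

2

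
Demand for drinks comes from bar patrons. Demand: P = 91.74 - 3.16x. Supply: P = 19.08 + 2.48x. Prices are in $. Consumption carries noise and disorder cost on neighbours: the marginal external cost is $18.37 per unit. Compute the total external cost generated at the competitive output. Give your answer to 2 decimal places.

Market equilibrium (private): 19.08 + 2.48x = 91.74 - 3.16x → x_m = 12.8830.
Total external cost = MEC × x_m = 18.37 × 12.8830 = 236.6607.

$236.66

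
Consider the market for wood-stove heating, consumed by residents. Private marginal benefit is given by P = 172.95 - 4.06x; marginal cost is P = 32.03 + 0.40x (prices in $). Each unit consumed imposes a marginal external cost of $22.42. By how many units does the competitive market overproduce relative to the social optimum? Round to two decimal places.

5.03 units

Market equilibrium (private): 32.03 + 0.40x = 172.95 - 4.06x → x_m = 31.5964.
Social marginal benefit = demand − MEC = 150.53 - 4.06x.
Set SMB = MC: 150.53 - 4.06x = 32.03 + 0.40x → x* = 26.5695.
Gap = |31.5964 − 26.5695| = 5.0269.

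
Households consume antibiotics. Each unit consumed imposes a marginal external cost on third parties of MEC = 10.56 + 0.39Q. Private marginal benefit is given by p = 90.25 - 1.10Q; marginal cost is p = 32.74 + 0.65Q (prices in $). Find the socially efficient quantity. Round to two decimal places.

Social marginal benefit = demand − MEC = 79.69 - 1.49Q.
Set SMB = MC: 79.69 - 1.49Q = 32.74 + 0.65Q → Q* = 21.9393.

Q* = 21.94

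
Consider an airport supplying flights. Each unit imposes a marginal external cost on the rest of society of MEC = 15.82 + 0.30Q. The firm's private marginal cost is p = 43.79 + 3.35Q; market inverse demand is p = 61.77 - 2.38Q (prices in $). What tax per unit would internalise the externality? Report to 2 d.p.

tax = $15.93 per unit

Social marginal cost = private MC + MEC = 59.61 + 3.65Q.
Set SMC = demand: 59.61 + 3.65Q = 61.77 - 2.38Q → Q* = 0.3582.
The Pigouvian tax equals MEC at Q*: 15.82 + 0.30×0.3582 = 15.9275.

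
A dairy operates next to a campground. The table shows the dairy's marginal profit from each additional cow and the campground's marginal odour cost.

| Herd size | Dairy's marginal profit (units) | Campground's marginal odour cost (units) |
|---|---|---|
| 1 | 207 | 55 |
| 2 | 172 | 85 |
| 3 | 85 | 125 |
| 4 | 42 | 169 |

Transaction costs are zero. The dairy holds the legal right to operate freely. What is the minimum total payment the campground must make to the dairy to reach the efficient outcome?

Left alone the dairy would choose level 4 (marginal profit stays positive).
Efficient level: k* = 2 (marginal profit ≥ marginal odour cost through 2).
The campground must at least cover the dairy's forgone profit from cutting 4→2: 85 + 42 = 127.

127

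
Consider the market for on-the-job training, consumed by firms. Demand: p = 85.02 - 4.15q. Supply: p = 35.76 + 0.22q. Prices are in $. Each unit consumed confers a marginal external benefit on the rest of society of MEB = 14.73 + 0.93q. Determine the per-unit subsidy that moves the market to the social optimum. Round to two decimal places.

subsidy = $32.03 per unit

Social marginal benefit = demand + MEB = 99.75 - 3.22q.
Set SMB = MC: 99.75 - 3.22q = 35.76 + 0.22q → q* = 18.6017.
The Pigouvian subsidy equals MEB at q*: 14.73 + 0.93×18.6017 = 32.0296.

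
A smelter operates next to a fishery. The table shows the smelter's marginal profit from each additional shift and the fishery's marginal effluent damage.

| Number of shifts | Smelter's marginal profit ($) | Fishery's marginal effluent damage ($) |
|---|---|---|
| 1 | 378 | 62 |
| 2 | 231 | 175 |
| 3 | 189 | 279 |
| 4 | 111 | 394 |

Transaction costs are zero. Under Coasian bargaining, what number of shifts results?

2

Bargaining reaches the level where marginal profit last exceeds marginal effluent damage.
That holds through level 2 (231 ≥ 175) but not at 3 (189 < 279).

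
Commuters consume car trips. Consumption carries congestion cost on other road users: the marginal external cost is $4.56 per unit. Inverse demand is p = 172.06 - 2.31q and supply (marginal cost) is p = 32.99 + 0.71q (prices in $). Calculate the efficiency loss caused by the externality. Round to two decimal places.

Market equilibrium (private): 32.99 + 0.71q = 172.06 - 2.31q → q_m = 46.0497.
Social marginal benefit = demand − MEC = 167.50 - 2.31q.
Set SMB = MC: 167.50 - 2.31q = 32.99 + 0.71q → q* = 44.5397.
The loss is the area between SMB and MC from q* to q_m; with linear curves that's a triangle of height MEC(q_m).
DWL = ½ × 1.5100 × 4.5600 = 3.4428.

DWL = $3.44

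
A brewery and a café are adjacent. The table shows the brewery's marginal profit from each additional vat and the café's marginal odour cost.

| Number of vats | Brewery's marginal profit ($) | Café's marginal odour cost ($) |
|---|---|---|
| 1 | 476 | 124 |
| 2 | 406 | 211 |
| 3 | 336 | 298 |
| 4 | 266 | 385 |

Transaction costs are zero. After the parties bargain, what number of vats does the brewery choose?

3

Bargaining reaches the level where marginal profit last exceeds marginal odour cost.
That holds through level 3 (336 ≥ 298) but not at 4 (266 < 385).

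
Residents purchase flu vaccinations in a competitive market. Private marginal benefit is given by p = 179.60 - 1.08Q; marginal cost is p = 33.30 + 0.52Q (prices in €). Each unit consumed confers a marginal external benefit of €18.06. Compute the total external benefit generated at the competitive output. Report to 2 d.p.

Market equilibrium (private): 33.30 + 0.52Q = 179.60 - 1.08Q → Q_m = 91.4375.
Total external benefit = MEB × Q_m = 18.06 × 91.4375 = 1651.3613.

€1651.36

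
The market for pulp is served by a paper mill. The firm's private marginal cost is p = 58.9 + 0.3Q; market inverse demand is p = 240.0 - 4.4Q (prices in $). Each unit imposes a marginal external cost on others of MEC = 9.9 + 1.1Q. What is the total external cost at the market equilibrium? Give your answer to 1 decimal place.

Market equilibrium (private): 58.9 + 0.3Q = 240.0 - 4.4Q → Q_m = 38.5319.
Total external cost = ∫₀^{Q_m} (9.9 + 1.1Q) dQ = 9.9×38.5319 + ½×1.1×38.5319² = 1198.0548.

$1198.1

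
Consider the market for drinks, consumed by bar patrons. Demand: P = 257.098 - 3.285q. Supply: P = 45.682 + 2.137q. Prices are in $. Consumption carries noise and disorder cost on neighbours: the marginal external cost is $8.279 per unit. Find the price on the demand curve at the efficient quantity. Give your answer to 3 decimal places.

Social marginal benefit = demand − MEC = 248.819 - 3.285q.
Set SMB = MC: 248.819 - 3.285q = 45.682 + 2.137q → q* = 37.4653.
Consumer price on the demand curve at q*: 257.098 − 3.285×37.4653 = 134.0245.

P = $134.024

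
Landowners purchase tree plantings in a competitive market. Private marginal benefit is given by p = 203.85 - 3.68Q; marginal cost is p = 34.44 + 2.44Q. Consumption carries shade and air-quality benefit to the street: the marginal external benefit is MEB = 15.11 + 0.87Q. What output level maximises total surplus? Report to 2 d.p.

Q* = 35.15

Social marginal benefit = demand + MEB = 218.96 - 2.81Q.
Set SMB = MC: 218.96 - 2.81Q = 34.44 + 2.44Q → Q* = 35.1467.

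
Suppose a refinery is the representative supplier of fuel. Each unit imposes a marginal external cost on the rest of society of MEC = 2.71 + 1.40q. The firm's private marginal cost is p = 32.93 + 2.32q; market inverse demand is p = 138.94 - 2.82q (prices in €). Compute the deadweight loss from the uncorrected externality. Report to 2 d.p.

DWL = €76.27

Market equilibrium (private): 32.93 + 2.32q = 138.94 - 2.82q → q_m = 20.6245.
Social marginal cost = private MC + MEC = 35.64 + 3.72q.
Set SMC = demand: 35.64 + 3.72q = 138.94 - 2.82q → q* = 15.7951.
The welfare-loss triangle has base |q_m − q*| and height MEC(q_m) (the vertical gap between SMC and demand is zero at q* and MEC at q_m).
DWL = ½ × 4.8294 × 31.5843 = 76.2666.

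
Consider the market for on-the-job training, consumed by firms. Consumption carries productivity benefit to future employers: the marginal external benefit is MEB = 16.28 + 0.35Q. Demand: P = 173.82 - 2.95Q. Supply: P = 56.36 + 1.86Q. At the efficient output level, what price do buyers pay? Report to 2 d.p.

Social marginal benefit = demand + MEB = 190.10 - 2.60Q.
Set SMB = MC: 190.10 - 2.60Q = 56.36 + 1.86Q → Q* = 29.9865.
Consumer price on the demand curve at Q*: 173.82 − 2.95×29.9865 = 85.3598.

P = 85.36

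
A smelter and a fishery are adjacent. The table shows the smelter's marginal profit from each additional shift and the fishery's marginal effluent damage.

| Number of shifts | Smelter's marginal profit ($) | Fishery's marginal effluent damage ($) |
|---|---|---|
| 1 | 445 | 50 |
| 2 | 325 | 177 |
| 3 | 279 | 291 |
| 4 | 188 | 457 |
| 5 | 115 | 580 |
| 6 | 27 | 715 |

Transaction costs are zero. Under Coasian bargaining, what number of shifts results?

2

Bargaining reaches the level where marginal profit last exceeds marginal effluent damage.
That holds through level 2 (325 ≥ 177) but not at 3 (279 < 291).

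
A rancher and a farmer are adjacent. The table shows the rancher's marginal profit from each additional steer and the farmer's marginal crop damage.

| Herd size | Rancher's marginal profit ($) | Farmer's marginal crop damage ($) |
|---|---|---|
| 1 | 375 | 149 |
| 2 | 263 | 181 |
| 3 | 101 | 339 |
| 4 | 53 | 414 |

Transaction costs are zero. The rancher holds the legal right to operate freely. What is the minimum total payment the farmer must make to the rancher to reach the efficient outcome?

$154

Left alone the rancher would choose level 4 (marginal profit stays positive).
Efficient level: k* = 2 (marginal profit ≥ marginal crop damage through 2).
The farmer must at least cover the rancher's forgone profit from cutting 4→2: 101 + 53 = 154.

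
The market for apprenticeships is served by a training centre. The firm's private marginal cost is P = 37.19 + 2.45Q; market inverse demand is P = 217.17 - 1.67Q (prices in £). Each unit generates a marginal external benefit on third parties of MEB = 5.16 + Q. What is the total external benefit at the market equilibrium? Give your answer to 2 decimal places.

£1179.58

Market equilibrium (private): 37.19 + 2.45Q = 217.17 - 1.67Q → Q_m = 43.6845.
Total external benefit = ∫₀^{Q_m} (5.16 + 1.00Q) dQ = 5.16×43.6845 + ½×1.00×43.6845² = 1179.5798.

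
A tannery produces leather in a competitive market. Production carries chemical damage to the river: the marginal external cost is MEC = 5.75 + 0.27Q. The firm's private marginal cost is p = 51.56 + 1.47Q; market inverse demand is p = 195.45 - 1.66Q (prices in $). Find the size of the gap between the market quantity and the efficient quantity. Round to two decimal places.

5.34 units

Market equilibrium (private): 51.56 + 1.47Q = 195.45 - 1.66Q → Q_m = 45.9712.
Social marginal cost = private MC + MEC = 57.31 + 1.74Q.
Set SMC = demand: 57.31 + 1.74Q = 195.45 - 1.66Q → Q* = 40.6294.
Gap = |45.9712 − 40.6294| = 5.3418.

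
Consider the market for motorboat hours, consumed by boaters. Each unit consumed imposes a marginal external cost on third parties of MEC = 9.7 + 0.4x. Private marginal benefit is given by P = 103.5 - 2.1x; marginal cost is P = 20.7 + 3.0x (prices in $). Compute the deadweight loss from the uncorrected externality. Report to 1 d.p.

DWL = $23.8

Market equilibrium (private): 20.7 + 3.0x = 103.5 - 2.1x → x_m = 16.2353.
Social marginal benefit = demand − MEC = 93.8 - 2.5x.
Set SMB = MC: 93.8 - 2.5x = 20.7 + 3.0x → x* = 13.2909.
The loss is the area between SMB and MC from x* to x_m; with linear curves that's a triangle of height MEC(x_m).
DWL = ½ × 2.9444 × 16.1941 = 23.8410.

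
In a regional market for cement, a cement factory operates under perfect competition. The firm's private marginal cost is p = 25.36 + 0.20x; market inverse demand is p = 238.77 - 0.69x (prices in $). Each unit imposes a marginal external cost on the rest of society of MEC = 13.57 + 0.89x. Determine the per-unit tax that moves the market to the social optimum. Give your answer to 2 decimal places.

Social marginal cost = private MC + MEC = 38.93 + 1.09x.
Set SMC = demand: 38.93 + 1.09x = 238.77 - 0.69x → x* = 112.2697.
The Pigouvian tax equals MEC at x*: 13.57 + 0.89×112.2697 = 113.4900.

tax = $113.49 per unit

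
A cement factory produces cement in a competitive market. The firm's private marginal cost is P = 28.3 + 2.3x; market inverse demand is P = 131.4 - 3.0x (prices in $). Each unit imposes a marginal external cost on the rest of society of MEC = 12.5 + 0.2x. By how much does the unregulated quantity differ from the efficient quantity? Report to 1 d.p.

Market equilibrium (private): 28.3 + 2.3x = 131.4 - 3.0x → x_m = 19.4528.
Social marginal cost = private MC + MEC = 40.8 + 2.5x.
Set SMC = demand: 40.8 + 2.5x = 131.4 - 3.0x → x* = 16.4727.
Gap = |19.4528 − 16.4727| = 2.9801.

3.0 units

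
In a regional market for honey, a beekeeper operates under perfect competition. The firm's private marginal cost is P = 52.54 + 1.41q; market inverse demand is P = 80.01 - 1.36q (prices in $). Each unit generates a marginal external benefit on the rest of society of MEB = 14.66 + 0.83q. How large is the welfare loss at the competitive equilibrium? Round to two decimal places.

DWL = $135.05

Market equilibrium (private): 52.54 + 1.41q = 80.01 - 1.36q → q_m = 9.9170.
Social marginal cost = private MC − MEB = 37.88 + 0.58q.
Set SMC = demand: 37.88 + 0.58q = 80.01 - 1.36q → q* = 21.7165.
The welfare-loss triangle has base |q_m − q*| and height MEB(q_m) (the vertical gap between SMC and demand is zero at q* and MEB at q_m).
DWL = ½ × 11.7995 × 22.8911 = 135.0518.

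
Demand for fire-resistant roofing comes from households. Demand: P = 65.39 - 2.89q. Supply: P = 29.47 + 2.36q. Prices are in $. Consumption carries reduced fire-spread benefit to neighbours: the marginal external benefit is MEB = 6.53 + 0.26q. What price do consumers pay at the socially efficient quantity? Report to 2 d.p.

P = $40.80

Social marginal benefit = demand + MEB = 71.92 - 2.63q.
Set SMB = MC: 71.92 - 2.63q = 29.47 + 2.36q → q* = 8.5070.
Consumer price on the demand curve at q*: 65.39 − 2.89×8.5070 = 40.8048.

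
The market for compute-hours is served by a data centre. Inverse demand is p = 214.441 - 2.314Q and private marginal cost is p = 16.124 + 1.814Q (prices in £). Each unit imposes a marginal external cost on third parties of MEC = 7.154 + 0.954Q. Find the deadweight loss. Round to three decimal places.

Market equilibrium (private): 16.124 + 1.814Q = 214.441 - 2.314Q → Q_m = 48.0419.
Social marginal cost = private MC + MEC = 23.278 + 2.768Q.
Set SMC = demand: 23.278 + 2.768Q = 214.441 - 2.314Q → Q* = 37.6157.
Height of the DWL triangle at Q_m is SMC(Q_m) − demand(Q_m) = MEC(Q_m) = 52.9860.
DWL = ½ × 10.4262 × 52.9860 = 276.2213.

DWL = £276.221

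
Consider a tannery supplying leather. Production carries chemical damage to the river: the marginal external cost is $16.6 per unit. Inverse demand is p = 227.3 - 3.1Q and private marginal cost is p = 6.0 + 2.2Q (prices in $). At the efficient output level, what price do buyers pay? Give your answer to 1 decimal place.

P = $107.6

Social marginal cost = private MC + MEC = 22.6 + 2.2Q.
Set SMC = demand: 22.6 + 2.2Q = 227.3 - 3.1Q → Q* = 38.6226.
Consumer price on the demand curve at Q*: 227.3 − 3.1×38.6226 = 107.5699.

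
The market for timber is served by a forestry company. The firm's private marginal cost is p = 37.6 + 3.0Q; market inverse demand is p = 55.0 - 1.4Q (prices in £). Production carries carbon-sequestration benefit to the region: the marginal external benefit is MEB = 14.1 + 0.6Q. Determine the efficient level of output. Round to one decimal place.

Social marginal cost = private MC − MEB = 23.5 + 2.4Q.
Set SMC = demand: 23.5 + 2.4Q = 55.0 - 1.4Q → Q* = 8.2895.

Q* = 8.3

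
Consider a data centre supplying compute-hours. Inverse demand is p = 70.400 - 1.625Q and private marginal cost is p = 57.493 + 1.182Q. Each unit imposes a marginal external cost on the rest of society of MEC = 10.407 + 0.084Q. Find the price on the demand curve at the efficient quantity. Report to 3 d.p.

Social marginal cost = private MC + MEC = 67.900 + 1.266Q.
Set SMC = demand: 67.900 + 1.266Q = 70.400 - 1.625Q → Q* = 0.8648.
Consumer price on the demand curve at Q*: 70.400 − 1.625×0.8648 = 68.9947.

P = 68.995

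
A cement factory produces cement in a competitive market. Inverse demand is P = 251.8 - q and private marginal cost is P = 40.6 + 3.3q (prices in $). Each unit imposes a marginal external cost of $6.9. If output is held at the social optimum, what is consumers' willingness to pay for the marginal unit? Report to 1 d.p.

P = $204.3

Social marginal cost = private MC + MEC = 47.5 + 3.3q.
Set SMC = demand: 47.5 + 3.3q = 251.8 - q → q* = 47.5116.
Consumer price on the demand curve at q*: 251.8 − 1.0×47.5116 = 204.2884.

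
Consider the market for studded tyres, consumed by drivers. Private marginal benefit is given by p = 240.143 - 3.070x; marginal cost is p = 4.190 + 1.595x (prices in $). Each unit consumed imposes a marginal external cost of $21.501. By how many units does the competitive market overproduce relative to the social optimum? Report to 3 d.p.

4.609 units

Market equilibrium (private): 4.190 + 1.595x = 240.143 - 3.070x → x_m = 50.5794.
Social marginal benefit = demand − MEC = 218.642 - 3.070x.
Set SMB = MC: 218.642 - 3.070x = 4.190 + 1.595x → x* = 45.9704.
Gap = |50.5794 − 45.9704| = 4.6090.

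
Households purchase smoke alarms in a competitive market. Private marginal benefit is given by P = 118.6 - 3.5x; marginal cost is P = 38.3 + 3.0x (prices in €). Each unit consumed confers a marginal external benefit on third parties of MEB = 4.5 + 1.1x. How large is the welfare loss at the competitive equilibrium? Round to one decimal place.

DWL = €30.3

Market equilibrium (private): 38.3 + 3.0x = 118.6 - 3.5x → x_m = 12.3538.
Social marginal benefit = demand + MEB = 123.1 - 2.4x.
Set SMB = MC: 123.1 - 2.4x = 38.3 + 3.0x → x* = 15.7037.
Height of the DWL triangle at x_m is SMB(x_m) − MC(x_m) = MEB(x_m) = 18.0892.
DWL = ½ × 3.3499 × 18.0892 = 30.2985.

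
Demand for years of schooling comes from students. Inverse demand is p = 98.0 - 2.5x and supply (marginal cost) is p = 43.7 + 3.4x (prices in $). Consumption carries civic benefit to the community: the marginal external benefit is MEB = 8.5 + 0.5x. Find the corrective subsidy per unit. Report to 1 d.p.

Social marginal benefit = demand + MEB = 106.5 - 2.0x.
Set SMB = MC: 106.5 - 2.0x = 43.7 + 3.4x → x* = 11.6296.
The Pigouvian subsidy equals MEB at x*: 8.5 + 0.5×11.6296 = 14.3148.

subsidy = $14.3 per unit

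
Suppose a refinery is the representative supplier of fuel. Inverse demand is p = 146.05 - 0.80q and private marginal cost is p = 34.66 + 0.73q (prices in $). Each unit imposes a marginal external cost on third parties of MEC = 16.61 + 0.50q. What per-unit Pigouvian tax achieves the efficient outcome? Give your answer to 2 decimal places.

tax = $39.95 per unit

Social marginal cost = private MC + MEC = 51.27 + 1.23q.
Set SMC = demand: 51.27 + 1.23q = 146.05 - 0.80q → q* = 46.6897.
The Pigouvian tax equals MEC at q*: 16.61 + 0.50×46.6897 = 39.9549.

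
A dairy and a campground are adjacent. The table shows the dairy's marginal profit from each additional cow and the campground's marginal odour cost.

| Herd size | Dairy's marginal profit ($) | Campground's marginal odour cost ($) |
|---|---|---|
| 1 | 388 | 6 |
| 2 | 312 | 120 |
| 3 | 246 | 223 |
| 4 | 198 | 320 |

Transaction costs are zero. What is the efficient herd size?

Bargaining reaches the level where marginal profit last exceeds marginal odour cost.
That holds through level 3 (246 ≥ 223) but not at 4 (198 < 320).

3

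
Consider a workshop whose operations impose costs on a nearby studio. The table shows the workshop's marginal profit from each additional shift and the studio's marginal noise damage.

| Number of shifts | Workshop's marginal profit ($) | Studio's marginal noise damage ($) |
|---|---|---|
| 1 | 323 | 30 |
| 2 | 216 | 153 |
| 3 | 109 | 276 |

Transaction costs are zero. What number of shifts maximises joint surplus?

2

Bargaining reaches the level where marginal profit last exceeds marginal noise damage.
That holds through level 2 (216 ≥ 153) but not at 3 (109 < 276).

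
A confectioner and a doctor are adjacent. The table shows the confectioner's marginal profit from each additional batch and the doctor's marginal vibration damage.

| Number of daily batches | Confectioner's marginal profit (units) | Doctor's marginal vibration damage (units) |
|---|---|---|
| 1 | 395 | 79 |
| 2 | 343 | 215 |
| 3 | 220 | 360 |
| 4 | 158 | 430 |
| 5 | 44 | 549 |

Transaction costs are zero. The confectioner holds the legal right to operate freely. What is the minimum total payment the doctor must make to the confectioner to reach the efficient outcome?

422

Left alone the confectioner would choose level 5 (marginal profit stays positive).
Efficient level: k* = 2 (marginal profit ≥ marginal vibration damage through 2).
The doctor must at least cover the confectioner's forgone profit from cutting 5→2: 220 + 158 + 44 = 422.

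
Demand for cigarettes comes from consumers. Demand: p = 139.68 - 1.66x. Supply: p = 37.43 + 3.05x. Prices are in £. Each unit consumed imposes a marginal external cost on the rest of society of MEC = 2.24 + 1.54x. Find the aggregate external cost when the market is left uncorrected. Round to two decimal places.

Market equilibrium (private): 37.43 + 3.05x = 139.68 - 1.66x → x_m = 21.7091.
Total external cost = ∫₀^{x_m} (2.24 + 1.54x) dx = 2.24×21.7091 + ½×1.54×21.7091² = 411.5179.

£411.52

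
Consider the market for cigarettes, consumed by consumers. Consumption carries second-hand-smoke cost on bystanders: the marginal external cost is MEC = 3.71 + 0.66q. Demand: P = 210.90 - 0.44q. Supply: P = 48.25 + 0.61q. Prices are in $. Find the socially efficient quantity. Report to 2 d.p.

q* = 92.95

Social marginal benefit = demand − MEC = 207.19 - 1.10q.
Set SMB = MC: 207.19 - 1.10q = 48.25 + 0.61q → q* = 92.9474.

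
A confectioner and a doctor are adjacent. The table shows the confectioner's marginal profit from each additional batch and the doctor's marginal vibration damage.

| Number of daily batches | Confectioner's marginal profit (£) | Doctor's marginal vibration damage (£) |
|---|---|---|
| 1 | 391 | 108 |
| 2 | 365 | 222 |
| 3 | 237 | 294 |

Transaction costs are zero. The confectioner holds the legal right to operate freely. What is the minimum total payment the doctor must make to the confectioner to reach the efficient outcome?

£237

Left alone the confectioner would choose level 3 (marginal profit stays positive).
Efficient level: k* = 2 (marginal profit ≥ marginal vibration damage through 2).
The doctor must at least cover the confectioner's forgone profit from cutting 3→2: 237 = 237.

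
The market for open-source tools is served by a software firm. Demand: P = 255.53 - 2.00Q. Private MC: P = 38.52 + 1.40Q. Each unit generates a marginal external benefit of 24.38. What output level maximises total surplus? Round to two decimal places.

Social marginal cost = private MC − MEB = 14.14 + 1.40Q.
Set SMC = demand: 14.14 + 1.40Q = 255.53 - 2.00Q → Q* = 70.9971.

Q* = 71.00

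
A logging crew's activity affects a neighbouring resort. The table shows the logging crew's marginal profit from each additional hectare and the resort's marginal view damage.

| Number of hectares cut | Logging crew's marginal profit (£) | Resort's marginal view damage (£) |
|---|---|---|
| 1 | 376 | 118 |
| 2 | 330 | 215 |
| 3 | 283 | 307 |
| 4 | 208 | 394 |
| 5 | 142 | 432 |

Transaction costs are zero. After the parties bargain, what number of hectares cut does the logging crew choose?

Bargaining reaches the level where marginal profit last exceeds marginal view damage.
That holds through level 2 (330 ≥ 215) but not at 3 (283 < 307).

2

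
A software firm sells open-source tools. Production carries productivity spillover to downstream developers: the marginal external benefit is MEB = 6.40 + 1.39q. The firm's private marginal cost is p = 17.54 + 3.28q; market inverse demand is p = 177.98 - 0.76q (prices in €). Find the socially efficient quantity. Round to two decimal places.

Social marginal cost = private MC − MEB = 11.14 + 1.89q.
Set SMC = demand: 11.14 + 1.89q = 177.98 - 0.76q → q* = 62.9585.

q* = 62.96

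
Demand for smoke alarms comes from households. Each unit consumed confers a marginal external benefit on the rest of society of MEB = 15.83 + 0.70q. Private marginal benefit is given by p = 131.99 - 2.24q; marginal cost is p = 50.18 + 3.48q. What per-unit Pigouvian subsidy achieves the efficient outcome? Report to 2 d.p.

subsidy = 29.45 per unit

Social marginal benefit = demand + MEB = 147.82 - 1.54q.
Set SMB = MC: 147.82 - 1.54q = 50.18 + 3.48q → q* = 19.4502.
The Pigouvian subsidy equals MEB at q*: 15.83 + 0.70×19.4502 = 29.4451.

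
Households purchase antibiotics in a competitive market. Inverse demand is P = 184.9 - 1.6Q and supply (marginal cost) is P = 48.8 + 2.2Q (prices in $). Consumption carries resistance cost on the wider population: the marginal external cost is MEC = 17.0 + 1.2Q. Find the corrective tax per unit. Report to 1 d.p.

tax = $45.6 per unit

Social marginal benefit = demand − MEC = 167.9 - 2.8Q.
Set SMB = MC: 167.9 - 2.8Q = 48.8 + 2.2Q → Q* = 23.8200.
The Pigouvian tax equals MEC at Q*: 17.0 + 1.2×23.8200 = 45.5840.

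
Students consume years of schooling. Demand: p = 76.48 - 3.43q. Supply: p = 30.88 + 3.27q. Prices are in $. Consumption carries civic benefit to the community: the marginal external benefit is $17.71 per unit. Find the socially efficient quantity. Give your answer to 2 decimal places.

Social marginal benefit = demand + MEB = 94.19 - 3.43q.
Set SMB = MC: 94.19 - 3.43q = 30.88 + 3.27q → q* = 9.4493.

q* = 9.45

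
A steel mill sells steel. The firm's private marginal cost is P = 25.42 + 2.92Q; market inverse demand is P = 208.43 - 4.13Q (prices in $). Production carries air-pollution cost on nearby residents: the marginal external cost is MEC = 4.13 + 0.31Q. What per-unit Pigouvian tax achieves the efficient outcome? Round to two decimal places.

tax = $11.66 per unit

Social marginal cost = private MC + MEC = 29.55 + 3.23Q.
Set SMC = demand: 29.55 + 3.23Q = 208.43 - 4.13Q → Q* = 24.3043.
The Pigouvian tax equals MEC at Q*: 4.13 + 0.31×24.3043 = 11.6643.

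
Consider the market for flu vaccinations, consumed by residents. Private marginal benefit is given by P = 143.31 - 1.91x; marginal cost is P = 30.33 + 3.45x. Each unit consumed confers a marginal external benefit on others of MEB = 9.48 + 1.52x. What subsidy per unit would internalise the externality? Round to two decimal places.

subsidy = 57.95 per unit

Social marginal benefit = demand + MEB = 152.79 - 0.39x.
Set SMB = MC: 152.79 - 0.39x = 30.33 + 3.45x → x* = 31.8906.
The Pigouvian subsidy equals MEB at x*: 9.48 + 1.52×31.8906 = 57.9537.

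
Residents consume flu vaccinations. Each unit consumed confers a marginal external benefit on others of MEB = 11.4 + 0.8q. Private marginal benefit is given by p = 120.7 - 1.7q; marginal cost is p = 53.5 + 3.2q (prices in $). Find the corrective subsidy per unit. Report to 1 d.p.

subsidy = $26.7 per unit

Social marginal benefit = demand + MEB = 132.1 - 0.9q.
Set SMB = MC: 132.1 - 0.9q = 53.5 + 3.2q → q* = 19.1707.
The Pigouvian subsidy equals MEB at q*: 11.4 + 0.8×19.1707 = 26.7366.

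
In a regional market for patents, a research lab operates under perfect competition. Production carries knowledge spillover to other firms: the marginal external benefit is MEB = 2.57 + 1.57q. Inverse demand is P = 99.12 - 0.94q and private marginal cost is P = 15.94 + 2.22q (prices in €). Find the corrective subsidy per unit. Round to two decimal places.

Social marginal cost = private MC − MEB = 13.37 + 0.65q.
Set SMC = demand: 13.37 + 0.65q = 99.12 - 0.94q → q* = 53.9308.
The Pigouvian subsidy equals MEB at q*: 2.57 + 1.57×53.9308 = 87.2414.

subsidy = €87.24 per unit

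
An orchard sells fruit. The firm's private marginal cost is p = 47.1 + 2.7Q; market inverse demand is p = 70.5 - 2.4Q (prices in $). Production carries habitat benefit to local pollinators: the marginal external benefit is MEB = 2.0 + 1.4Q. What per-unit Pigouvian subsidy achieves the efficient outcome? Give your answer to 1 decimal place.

Social marginal cost = private MC − MEB = 45.1 + 1.3Q.
Set SMC = demand: 45.1 + 1.3Q = 70.5 - 2.4Q → Q* = 6.8649.
The Pigouvian subsidy equals MEB at Q*: 2.0 + 1.4×6.8649 = 11.6109.

subsidy = $11.6 per unit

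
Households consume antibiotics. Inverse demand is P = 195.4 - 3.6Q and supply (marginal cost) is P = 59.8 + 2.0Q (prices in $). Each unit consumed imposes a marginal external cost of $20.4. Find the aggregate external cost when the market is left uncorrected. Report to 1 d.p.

$494.0

Market equilibrium (private): 59.8 + 2.0Q = 195.4 - 3.6Q → Q_m = 24.2143.
Total external cost = MEC × Q_m = 20.4 × 24.2143 = 493.9717.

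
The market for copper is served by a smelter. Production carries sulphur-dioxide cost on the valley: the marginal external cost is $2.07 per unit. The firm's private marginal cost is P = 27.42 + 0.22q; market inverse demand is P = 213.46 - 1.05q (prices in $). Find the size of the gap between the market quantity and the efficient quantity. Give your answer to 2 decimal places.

1.63 units

Market equilibrium (private): 27.42 + 0.22q = 213.46 - 1.05q → q_m = 146.4882.
Social marginal cost = private MC + MEC = 29.49 + 0.22q.
Set SMC = demand: 29.49 + 0.22q = 213.46 - 1.05q → q* = 144.8583.
Gap = |146.4882 − 144.8583| = 1.6299.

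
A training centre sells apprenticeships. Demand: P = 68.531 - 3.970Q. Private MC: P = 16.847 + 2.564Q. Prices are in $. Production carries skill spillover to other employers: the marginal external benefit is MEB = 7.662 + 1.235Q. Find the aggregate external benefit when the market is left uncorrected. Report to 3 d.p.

Market equilibrium (private): 16.847 + 2.564Q = 68.531 - 3.970Q → Q_m = 7.9100.
Total external benefit = ∫₀^{Q_m} (7.662 + 1.235Q) dQ = 7.662×7.9100 + ½×1.235×7.9100² = 99.2422.

$99.242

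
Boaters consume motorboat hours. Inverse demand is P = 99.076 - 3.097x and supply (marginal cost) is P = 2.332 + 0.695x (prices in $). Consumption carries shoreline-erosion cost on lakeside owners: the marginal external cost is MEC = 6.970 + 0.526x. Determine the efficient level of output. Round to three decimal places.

x* = 20.791

Social marginal benefit = demand − MEC = 92.106 - 3.623x.
Set SMB = MC: 92.106 - 3.623x = 2.332 + 0.695x → x* = 20.7906.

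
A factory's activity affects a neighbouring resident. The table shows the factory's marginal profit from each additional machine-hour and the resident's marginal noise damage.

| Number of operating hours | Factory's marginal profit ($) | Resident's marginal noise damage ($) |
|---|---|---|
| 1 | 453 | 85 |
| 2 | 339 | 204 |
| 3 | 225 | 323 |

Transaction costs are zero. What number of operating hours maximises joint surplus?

2

Bargaining reaches the level where marginal profit last exceeds marginal noise damage.
That holds through level 2 (339 ≥ 204) but not at 3 (225 < 323).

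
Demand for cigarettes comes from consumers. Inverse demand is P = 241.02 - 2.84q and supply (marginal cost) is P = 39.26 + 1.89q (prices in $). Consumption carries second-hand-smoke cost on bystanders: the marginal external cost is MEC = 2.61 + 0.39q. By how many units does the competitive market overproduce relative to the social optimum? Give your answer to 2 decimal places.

3.76 units

Market equilibrium (private): 39.26 + 1.89q = 241.02 - 2.84q → q_m = 42.6554.
Social marginal benefit = demand − MEC = 238.41 - 3.23q.
Set SMB = MC: 238.41 - 3.23q = 39.26 + 1.89q → q* = 38.8965.
Gap = |42.6554 − 38.8965| = 3.7589.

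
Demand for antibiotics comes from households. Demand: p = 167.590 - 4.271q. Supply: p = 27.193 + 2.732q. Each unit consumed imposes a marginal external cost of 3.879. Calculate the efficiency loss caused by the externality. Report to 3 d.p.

Market equilibrium (private): 27.193 + 2.732q = 167.590 - 4.271q → q_m = 20.0481.
Social marginal benefit = demand − MEC = 163.711 - 4.271q.
Set SMB = MC: 163.711 - 4.271q = 27.193 + 2.732q → q* = 19.4942.
Between q* and q_m the wedge MC − SMB runs linearly from 0 to MEC(q_m), so the loss is a triangle.
DWL = ½ × 0.5539 × 3.8790 = 1.0743.

DWL = 1.074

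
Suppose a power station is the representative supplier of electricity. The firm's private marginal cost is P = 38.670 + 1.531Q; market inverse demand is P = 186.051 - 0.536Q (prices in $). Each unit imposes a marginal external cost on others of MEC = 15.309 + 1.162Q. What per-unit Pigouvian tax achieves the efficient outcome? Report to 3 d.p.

tax = $62.837 per unit

Social marginal cost = private MC + MEC = 53.979 + 2.693Q.
Set SMC = demand: 53.979 + 2.693Q = 186.051 - 0.536Q → Q* = 40.9018.
The Pigouvian tax equals MEC at Q*: 15.309 + 1.162×40.9018 = 62.8369.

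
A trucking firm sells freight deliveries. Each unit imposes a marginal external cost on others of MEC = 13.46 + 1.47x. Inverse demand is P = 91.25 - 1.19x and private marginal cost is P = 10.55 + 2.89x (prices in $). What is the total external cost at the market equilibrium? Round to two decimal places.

Market equilibrium (private): 10.55 + 2.89x = 91.25 - 1.19x → x_m = 19.7794.
Total external cost = ∫₀^{x_m} (13.46 + 1.47x) dx = 13.46×19.7794 + ½×1.47×19.7794² = 553.7809.

$553.78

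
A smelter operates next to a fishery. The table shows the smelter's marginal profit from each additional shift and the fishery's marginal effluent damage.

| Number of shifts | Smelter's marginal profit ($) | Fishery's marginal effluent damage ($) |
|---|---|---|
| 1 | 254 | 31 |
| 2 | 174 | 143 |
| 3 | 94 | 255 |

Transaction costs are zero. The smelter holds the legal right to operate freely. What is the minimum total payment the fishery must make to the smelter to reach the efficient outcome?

Left alone the smelter would choose level 3 (marginal profit stays positive).
Efficient level: k* = 2 (marginal profit ≥ marginal effluent damage through 2).
The fishery must at least cover the smelter's forgone profit from cutting 3→2: 94 = 94.

$94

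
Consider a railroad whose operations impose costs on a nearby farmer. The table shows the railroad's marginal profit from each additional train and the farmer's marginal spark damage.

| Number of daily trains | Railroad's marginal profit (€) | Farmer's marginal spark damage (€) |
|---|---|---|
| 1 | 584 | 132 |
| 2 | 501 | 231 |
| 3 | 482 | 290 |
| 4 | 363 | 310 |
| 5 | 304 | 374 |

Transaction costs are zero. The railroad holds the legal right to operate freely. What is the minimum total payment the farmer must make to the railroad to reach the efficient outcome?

Left alone the railroad would choose level 5 (marginal profit stays positive).
Efficient level: k* = 4 (marginal profit ≥ marginal spark damage through 4).
The farmer must at least cover the railroad's forgone profit from cutting 5→4: 304 = 304.

€304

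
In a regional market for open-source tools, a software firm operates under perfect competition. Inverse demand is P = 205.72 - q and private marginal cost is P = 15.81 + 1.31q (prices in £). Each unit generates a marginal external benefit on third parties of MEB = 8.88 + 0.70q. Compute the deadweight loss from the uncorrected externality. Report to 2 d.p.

DWL = £1370.42

Market equilibrium (private): 15.81 + 1.31q = 205.72 - q → q_m = 82.2121.
Social marginal cost = private MC − MEB = 6.93 + 0.61q.
Set SMC = demand: 6.93 + 0.61q = 205.72 - q → q* = 123.4720.
The welfare-loss triangle has base |q_m − q*| and height MEB(q_m) (the vertical gap between SMC and demand is zero at q* and MEB at q_m).
DWL = ½ × 41.2599 × 66.4285 = 1370.4166.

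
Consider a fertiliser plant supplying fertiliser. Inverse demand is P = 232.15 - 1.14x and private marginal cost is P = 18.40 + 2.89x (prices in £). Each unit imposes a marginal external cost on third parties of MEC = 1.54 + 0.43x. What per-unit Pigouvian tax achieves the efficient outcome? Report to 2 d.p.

Social marginal cost = private MC + MEC = 19.94 + 3.32x.
Set SMC = demand: 19.94 + 3.32x = 232.15 - 1.14x → x* = 47.5807.
The Pigouvian tax equals MEC at x*: 1.54 + 0.43×47.5807 = 21.9997.

tax = £22.00 per unit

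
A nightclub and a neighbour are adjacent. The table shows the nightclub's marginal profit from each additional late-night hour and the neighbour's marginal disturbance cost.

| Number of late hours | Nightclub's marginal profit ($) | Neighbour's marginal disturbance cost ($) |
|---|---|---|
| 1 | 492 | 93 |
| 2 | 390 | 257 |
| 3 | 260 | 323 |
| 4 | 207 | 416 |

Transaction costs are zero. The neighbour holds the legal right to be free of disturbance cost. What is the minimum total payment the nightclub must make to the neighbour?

Efficient level: marginal profit ≥ marginal disturbance cost through level 2, so k* = 2.
With the neighbour holding the right, the nightclub must at least compensate total damage at k*: 93 + 257 = 350.

$350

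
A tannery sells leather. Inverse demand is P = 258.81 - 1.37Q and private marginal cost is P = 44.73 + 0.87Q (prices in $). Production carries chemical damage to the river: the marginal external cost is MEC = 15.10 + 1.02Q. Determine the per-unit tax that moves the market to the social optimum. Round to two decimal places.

Social marginal cost = private MC + MEC = 59.83 + 1.89Q.
Set SMC = demand: 59.83 + 1.89Q = 258.81 - 1.37Q → Q* = 61.0368.
The Pigouvian tax equals MEC at Q*: 15.10 + 1.02×61.0368 = 77.3575.

tax = $77.36 per unit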